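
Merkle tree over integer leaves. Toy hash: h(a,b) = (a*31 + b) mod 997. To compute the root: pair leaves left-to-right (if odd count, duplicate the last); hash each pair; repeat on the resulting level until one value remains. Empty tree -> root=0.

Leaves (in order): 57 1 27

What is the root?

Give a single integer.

L0: [57, 1, 27]
L1: h(57,1)=(57*31+1)%997=771 h(27,27)=(27*31+27)%997=864 -> [771, 864]
L2: h(771,864)=(771*31+864)%997=837 -> [837]

Answer: 837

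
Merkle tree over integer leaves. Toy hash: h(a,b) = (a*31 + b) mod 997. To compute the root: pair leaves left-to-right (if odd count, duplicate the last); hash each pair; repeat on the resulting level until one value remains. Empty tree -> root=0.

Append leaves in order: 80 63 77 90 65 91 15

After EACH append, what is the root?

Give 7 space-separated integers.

Answer: 80 549 540 553 952 787 158

Derivation:
After append 80 (leaves=[80]):
  L0: [80]
  root=80
After append 63 (leaves=[80, 63]):
  L0: [80, 63]
  L1: h(80,63)=(80*31+63)%997=549 -> [549]
  root=549
After append 77 (leaves=[80, 63, 77]):
  L0: [80, 63, 77]
  L1: h(80,63)=(80*31+63)%997=549 h(77,77)=(77*31+77)%997=470 -> [549, 470]
  L2: h(549,470)=(549*31+470)%997=540 -> [540]
  root=540
After append 90 (leaves=[80, 63, 77, 90]):
  L0: [80, 63, 77, 90]
  L1: h(80,63)=(80*31+63)%997=549 h(77,90)=(77*31+90)%997=483 -> [549, 483]
  L2: h(549,483)=(549*31+483)%997=553 -> [553]
  root=553
After append 65 (leaves=[80, 63, 77, 90, 65]):
  L0: [80, 63, 77, 90, 65]
  L1: h(80,63)=(80*31+63)%997=549 h(77,90)=(77*31+90)%997=483 h(65,65)=(65*31+65)%997=86 -> [549, 483, 86]
  L2: h(549,483)=(549*31+483)%997=553 h(86,86)=(86*31+86)%997=758 -> [553, 758]
  L3: h(553,758)=(553*31+758)%997=952 -> [952]
  root=952
After append 91 (leaves=[80, 63, 77, 90, 65, 91]):
  L0: [80, 63, 77, 90, 65, 91]
  L1: h(80,63)=(80*31+63)%997=549 h(77,90)=(77*31+90)%997=483 h(65,91)=(65*31+91)%997=112 -> [549, 483, 112]
  L2: h(549,483)=(549*31+483)%997=553 h(112,112)=(112*31+112)%997=593 -> [553, 593]
  L3: h(553,593)=(553*31+593)%997=787 -> [787]
  root=787
After append 15 (leaves=[80, 63, 77, 90, 65, 91, 15]):
  L0: [80, 63, 77, 90, 65, 91, 15]
  L1: h(80,63)=(80*31+63)%997=549 h(77,90)=(77*31+90)%997=483 h(65,91)=(65*31+91)%997=112 h(15,15)=(15*31+15)%997=480 -> [549, 483, 112, 480]
  L2: h(549,483)=(549*31+483)%997=553 h(112,480)=(112*31+480)%997=961 -> [553, 961]
  L3: h(553,961)=(553*31+961)%997=158 -> [158]
  root=158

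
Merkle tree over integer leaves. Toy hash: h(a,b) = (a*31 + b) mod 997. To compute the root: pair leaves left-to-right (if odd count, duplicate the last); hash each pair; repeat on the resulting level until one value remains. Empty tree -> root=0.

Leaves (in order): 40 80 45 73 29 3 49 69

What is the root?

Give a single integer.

Answer: 619

Derivation:
L0: [40, 80, 45, 73, 29, 3, 49, 69]
L1: h(40,80)=(40*31+80)%997=323 h(45,73)=(45*31+73)%997=471 h(29,3)=(29*31+3)%997=902 h(49,69)=(49*31+69)%997=591 -> [323, 471, 902, 591]
L2: h(323,471)=(323*31+471)%997=514 h(902,591)=(902*31+591)%997=637 -> [514, 637]
L3: h(514,637)=(514*31+637)%997=619 -> [619]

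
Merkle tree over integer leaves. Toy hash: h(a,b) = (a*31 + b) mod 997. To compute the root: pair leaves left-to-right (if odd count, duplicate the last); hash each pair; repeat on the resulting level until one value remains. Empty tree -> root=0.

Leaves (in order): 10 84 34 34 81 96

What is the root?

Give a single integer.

Answer: 277

Derivation:
L0: [10, 84, 34, 34, 81, 96]
L1: h(10,84)=(10*31+84)%997=394 h(34,34)=(34*31+34)%997=91 h(81,96)=(81*31+96)%997=613 -> [394, 91, 613]
L2: h(394,91)=(394*31+91)%997=341 h(613,613)=(613*31+613)%997=673 -> [341, 673]
L3: h(341,673)=(341*31+673)%997=277 -> [277]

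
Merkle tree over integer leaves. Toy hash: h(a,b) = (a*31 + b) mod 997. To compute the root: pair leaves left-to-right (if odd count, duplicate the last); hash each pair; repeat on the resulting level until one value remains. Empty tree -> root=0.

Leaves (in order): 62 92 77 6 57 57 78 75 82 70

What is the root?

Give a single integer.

Answer: 594

Derivation:
L0: [62, 92, 77, 6, 57, 57, 78, 75, 82, 70]
L1: h(62,92)=(62*31+92)%997=20 h(77,6)=(77*31+6)%997=399 h(57,57)=(57*31+57)%997=827 h(78,75)=(78*31+75)%997=499 h(82,70)=(82*31+70)%997=618 -> [20, 399, 827, 499, 618]
L2: h(20,399)=(20*31+399)%997=22 h(827,499)=(827*31+499)%997=214 h(618,618)=(618*31+618)%997=833 -> [22, 214, 833]
L3: h(22,214)=(22*31+214)%997=896 h(833,833)=(833*31+833)%997=734 -> [896, 734]
L4: h(896,734)=(896*31+734)%997=594 -> [594]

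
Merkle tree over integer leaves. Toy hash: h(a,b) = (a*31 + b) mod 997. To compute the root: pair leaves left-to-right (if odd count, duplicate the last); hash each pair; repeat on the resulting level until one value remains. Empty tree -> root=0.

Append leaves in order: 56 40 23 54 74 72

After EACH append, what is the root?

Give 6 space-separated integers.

Answer: 56 779 957 988 722 658

Derivation:
After append 56 (leaves=[56]):
  L0: [56]
  root=56
After append 40 (leaves=[56, 40]):
  L0: [56, 40]
  L1: h(56,40)=(56*31+40)%997=779 -> [779]
  root=779
After append 23 (leaves=[56, 40, 23]):
  L0: [56, 40, 23]
  L1: h(56,40)=(56*31+40)%997=779 h(23,23)=(23*31+23)%997=736 -> [779, 736]
  L2: h(779,736)=(779*31+736)%997=957 -> [957]
  root=957
After append 54 (leaves=[56, 40, 23, 54]):
  L0: [56, 40, 23, 54]
  L1: h(56,40)=(56*31+40)%997=779 h(23,54)=(23*31+54)%997=767 -> [779, 767]
  L2: h(779,767)=(779*31+767)%997=988 -> [988]
  root=988
After append 74 (leaves=[56, 40, 23, 54, 74]):
  L0: [56, 40, 23, 54, 74]
  L1: h(56,40)=(56*31+40)%997=779 h(23,54)=(23*31+54)%997=767 h(74,74)=(74*31+74)%997=374 -> [779, 767, 374]
  L2: h(779,767)=(779*31+767)%997=988 h(374,374)=(374*31+374)%997=4 -> [988, 4]
  L3: h(988,4)=(988*31+4)%997=722 -> [722]
  root=722
After append 72 (leaves=[56, 40, 23, 54, 74, 72]):
  L0: [56, 40, 23, 54, 74, 72]
  L1: h(56,40)=(56*31+40)%997=779 h(23,54)=(23*31+54)%997=767 h(74,72)=(74*31+72)%997=372 -> [779, 767, 372]
  L2: h(779,767)=(779*31+767)%997=988 h(372,372)=(372*31+372)%997=937 -> [988, 937]
  L3: h(988,937)=(988*31+937)%997=658 -> [658]
  root=658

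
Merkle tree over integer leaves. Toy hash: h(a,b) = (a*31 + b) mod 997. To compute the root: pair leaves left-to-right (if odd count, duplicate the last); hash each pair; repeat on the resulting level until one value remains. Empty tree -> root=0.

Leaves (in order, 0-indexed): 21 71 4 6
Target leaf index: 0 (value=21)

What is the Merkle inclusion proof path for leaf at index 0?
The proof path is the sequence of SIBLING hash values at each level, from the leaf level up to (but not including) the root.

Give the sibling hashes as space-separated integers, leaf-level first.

L0 (leaves): [21, 71, 4, 6], target index=0
L1: h(21,71)=(21*31+71)%997=722 [pair 0] h(4,6)=(4*31+6)%997=130 [pair 1] -> [722, 130]
  Sibling for proof at L0: 71
L2: h(722,130)=(722*31+130)%997=578 [pair 0] -> [578]
  Sibling for proof at L1: 130
Root: 578
Proof path (sibling hashes from leaf to root): [71, 130]

Answer: 71 130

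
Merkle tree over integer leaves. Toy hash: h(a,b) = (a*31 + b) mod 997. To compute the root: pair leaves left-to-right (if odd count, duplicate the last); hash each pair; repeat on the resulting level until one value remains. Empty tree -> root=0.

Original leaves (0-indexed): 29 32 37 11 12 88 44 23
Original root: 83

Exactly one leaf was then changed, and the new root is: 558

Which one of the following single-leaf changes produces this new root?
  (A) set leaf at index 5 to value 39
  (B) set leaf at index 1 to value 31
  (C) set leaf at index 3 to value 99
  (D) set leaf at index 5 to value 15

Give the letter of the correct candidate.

Answer: A

Derivation:
Original leaves: [29, 32, 37, 11, 12, 88, 44, 23]
Target new root: 558
Try each candidate change and compute the resulting root:
Candidate A: set leaf[5] = 39 -> leaves = [29, 32, 37, 11, 12, 39, 44, 23]
  L0: [29, 32, 37, 11, 12, 39, 44, 23]
  L1: h(29,32)=(29*31+32)%997=931 h(37,11)=(37*31+11)%997=161 h(12,39)=(12*31+39)%997=411 h(44,23)=(44*31+23)%997=390 -> [931, 161, 411, 390]
  L2: h(931,161)=(931*31+161)%997=109 h(411,390)=(411*31+390)%997=170 -> [109, 170]
  L3: h(109,170)=(109*31+170)%997=558 -> [558]
  root = 558 == target 558  ** MATCH **
Candidate B: set leaf[1] = 31 -> leaves = [29, 31, 37, 11, 12, 88, 44, 23]
  L0: [29, 31, 37, 11, 12, 88, 44, 23]
  L1: h(29,31)=(29*31+31)%997=930 h(37,11)=(37*31+11)%997=161 h(12,88)=(12*31+88)%997=460 h(44,23)=(44*31+23)%997=390 -> [930, 161, 460, 390]
  L2: h(930,161)=(930*31+161)%997=78 h(460,390)=(460*31+390)%997=692 -> [78, 692]
  L3: h(78,692)=(78*31+692)%997=119 -> [119]
  root = 119 != target 558
Candidate C: set leaf[3] = 99 -> leaves = [29, 32, 37, 99, 12, 88, 44, 23]
  L0: [29, 32, 37, 99, 12, 88, 44, 23]
  L1: h(29,32)=(29*31+32)%997=931 h(37,99)=(37*31+99)%997=249 h(12,88)=(12*31+88)%997=460 h(44,23)=(44*31+23)%997=390 -> [931, 249, 460, 390]
  L2: h(931,249)=(931*31+249)%997=197 h(460,390)=(460*31+390)%997=692 -> [197, 692]
  L3: h(197,692)=(197*31+692)%997=817 -> [817]
  root = 817 != target 558
Candidate D: set leaf[5] = 15 -> leaves = [29, 32, 37, 11, 12, 15, 44, 23]
  L0: [29, 32, 37, 11, 12, 15, 44, 23]
  L1: h(29,32)=(29*31+32)%997=931 h(37,11)=(37*31+11)%997=161 h(12,15)=(12*31+15)%997=387 h(44,23)=(44*31+23)%997=390 -> [931, 161, 387, 390]
  L2: h(931,161)=(931*31+161)%997=109 h(387,390)=(387*31+390)%997=423 -> [109, 423]
  L3: h(109,423)=(109*31+423)%997=811 -> [811]
  root = 811 != target 558
Candidate A produces the target root.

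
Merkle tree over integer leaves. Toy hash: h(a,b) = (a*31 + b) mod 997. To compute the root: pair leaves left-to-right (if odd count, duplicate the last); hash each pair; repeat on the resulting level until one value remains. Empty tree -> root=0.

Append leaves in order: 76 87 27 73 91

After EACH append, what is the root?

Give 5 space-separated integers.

After append 76 (leaves=[76]):
  L0: [76]
  root=76
After append 87 (leaves=[76, 87]):
  L0: [76, 87]
  L1: h(76,87)=(76*31+87)%997=449 -> [449]
  root=449
After append 27 (leaves=[76, 87, 27]):
  L0: [76, 87, 27]
  L1: h(76,87)=(76*31+87)%997=449 h(27,27)=(27*31+27)%997=864 -> [449, 864]
  L2: h(449,864)=(449*31+864)%997=825 -> [825]
  root=825
After append 73 (leaves=[76, 87, 27, 73]):
  L0: [76, 87, 27, 73]
  L1: h(76,87)=(76*31+87)%997=449 h(27,73)=(27*31+73)%997=910 -> [449, 910]
  L2: h(449,910)=(449*31+910)%997=871 -> [871]
  root=871
After append 91 (leaves=[76, 87, 27, 73, 91]):
  L0: [76, 87, 27, 73, 91]
  L1: h(76,87)=(76*31+87)%997=449 h(27,73)=(27*31+73)%997=910 h(91,91)=(91*31+91)%997=918 -> [449, 910, 918]
  L2: h(449,910)=(449*31+910)%997=871 h(918,918)=(918*31+918)%997=463 -> [871, 463]
  L3: h(871,463)=(871*31+463)%997=545 -> [545]
  root=545

Answer: 76 449 825 871 545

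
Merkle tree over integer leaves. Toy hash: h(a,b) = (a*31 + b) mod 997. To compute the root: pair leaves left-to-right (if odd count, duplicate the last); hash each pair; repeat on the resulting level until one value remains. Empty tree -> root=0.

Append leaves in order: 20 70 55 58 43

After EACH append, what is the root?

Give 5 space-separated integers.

After append 20 (leaves=[20]):
  L0: [20]
  root=20
After append 70 (leaves=[20, 70]):
  L0: [20, 70]
  L1: h(20,70)=(20*31+70)%997=690 -> [690]
  root=690
After append 55 (leaves=[20, 70, 55]):
  L0: [20, 70, 55]
  L1: h(20,70)=(20*31+70)%997=690 h(55,55)=(55*31+55)%997=763 -> [690, 763]
  L2: h(690,763)=(690*31+763)%997=219 -> [219]
  root=219
After append 58 (leaves=[20, 70, 55, 58]):
  L0: [20, 70, 55, 58]
  L1: h(20,70)=(20*31+70)%997=690 h(55,58)=(55*31+58)%997=766 -> [690, 766]
  L2: h(690,766)=(690*31+766)%997=222 -> [222]
  root=222
After append 43 (leaves=[20, 70, 55, 58, 43]):
  L0: [20, 70, 55, 58, 43]
  L1: h(20,70)=(20*31+70)%997=690 h(55,58)=(55*31+58)%997=766 h(43,43)=(43*31+43)%997=379 -> [690, 766, 379]
  L2: h(690,766)=(690*31+766)%997=222 h(379,379)=(379*31+379)%997=164 -> [222, 164]
  L3: h(222,164)=(222*31+164)%997=67 -> [67]
  root=67

Answer: 20 690 219 222 67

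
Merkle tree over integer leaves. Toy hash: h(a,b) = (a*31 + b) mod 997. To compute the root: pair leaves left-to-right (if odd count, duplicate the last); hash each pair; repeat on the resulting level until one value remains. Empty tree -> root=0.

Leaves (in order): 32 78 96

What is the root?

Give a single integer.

Answer: 350

Derivation:
L0: [32, 78, 96]
L1: h(32,78)=(32*31+78)%997=73 h(96,96)=(96*31+96)%997=81 -> [73, 81]
L2: h(73,81)=(73*31+81)%997=350 -> [350]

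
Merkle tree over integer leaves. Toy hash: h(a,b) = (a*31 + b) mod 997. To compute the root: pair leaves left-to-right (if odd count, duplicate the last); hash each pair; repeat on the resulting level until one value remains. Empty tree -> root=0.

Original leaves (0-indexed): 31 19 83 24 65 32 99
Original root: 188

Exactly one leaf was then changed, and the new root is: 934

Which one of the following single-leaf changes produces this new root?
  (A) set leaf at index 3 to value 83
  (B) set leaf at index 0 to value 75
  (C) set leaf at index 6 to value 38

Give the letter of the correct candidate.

Original leaves: [31, 19, 83, 24, 65, 32, 99]
Target new root: 934
Try each candidate change and compute the resulting root:
Candidate A: set leaf[3] = 83 -> leaves = [31, 19, 83, 83, 65, 32, 99]
  L0: [31, 19, 83, 83, 65, 32, 99]
  L1: h(31,19)=(31*31+19)%997=980 h(83,83)=(83*31+83)%997=662 h(65,32)=(65*31+32)%997=53 h(99,99)=(99*31+99)%997=177 -> [980, 662, 53, 177]
  L2: h(980,662)=(980*31+662)%997=135 h(53,177)=(53*31+177)%997=823 -> [135, 823]
  L3: h(135,823)=(135*31+823)%997=23 -> [23]
  root = 23 != target 934
Candidate B: set leaf[0] = 75 -> leaves = [75, 19, 83, 24, 65, 32, 99]
  L0: [75, 19, 83, 24, 65, 32, 99]
  L1: h(75,19)=(75*31+19)%997=350 h(83,24)=(83*31+24)%997=603 h(65,32)=(65*31+32)%997=53 h(99,99)=(99*31+99)%997=177 -> [350, 603, 53, 177]
  L2: h(350,603)=(350*31+603)%997=486 h(53,177)=(53*31+177)%997=823 -> [486, 823]
  L3: h(486,823)=(486*31+823)%997=934 -> [934]
  root = 934 == target 934  ** MATCH **
Candidate C: set leaf[6] = 38 -> leaves = [31, 19, 83, 24, 65, 32, 38]
  L0: [31, 19, 83, 24, 65, 32, 38]
  L1: h(31,19)=(31*31+19)%997=980 h(83,24)=(83*31+24)%997=603 h(65,32)=(65*31+32)%997=53 h(38,38)=(38*31+38)%997=219 -> [980, 603, 53, 219]
  L2: h(980,603)=(980*31+603)%997=76 h(53,219)=(53*31+219)%997=865 -> [76, 865]
  L3: h(76,865)=(76*31+865)%997=230 -> [230]
  root = 230 != target 934
Candidate B produces the target root.

Answer: B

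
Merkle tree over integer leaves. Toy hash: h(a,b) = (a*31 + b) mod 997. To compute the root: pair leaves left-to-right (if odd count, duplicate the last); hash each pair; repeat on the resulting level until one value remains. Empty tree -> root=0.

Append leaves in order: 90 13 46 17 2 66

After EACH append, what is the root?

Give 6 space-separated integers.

After append 90 (leaves=[90]):
  L0: [90]
  root=90
After append 13 (leaves=[90, 13]):
  L0: [90, 13]
  L1: h(90,13)=(90*31+13)%997=809 -> [809]
  root=809
After append 46 (leaves=[90, 13, 46]):
  L0: [90, 13, 46]
  L1: h(90,13)=(90*31+13)%997=809 h(46,46)=(46*31+46)%997=475 -> [809, 475]
  L2: h(809,475)=(809*31+475)%997=629 -> [629]
  root=629
After append 17 (leaves=[90, 13, 46, 17]):
  L0: [90, 13, 46, 17]
  L1: h(90,13)=(90*31+13)%997=809 h(46,17)=(46*31+17)%997=446 -> [809, 446]
  L2: h(809,446)=(809*31+446)%997=600 -> [600]
  root=600
After append 2 (leaves=[90, 13, 46, 17, 2]):
  L0: [90, 13, 46, 17, 2]
  L1: h(90,13)=(90*31+13)%997=809 h(46,17)=(46*31+17)%997=446 h(2,2)=(2*31+2)%997=64 -> [809, 446, 64]
  L2: h(809,446)=(809*31+446)%997=600 h(64,64)=(64*31+64)%997=54 -> [600, 54]
  L3: h(600,54)=(600*31+54)%997=708 -> [708]
  root=708
After append 66 (leaves=[90, 13, 46, 17, 2, 66]):
  L0: [90, 13, 46, 17, 2, 66]
  L1: h(90,13)=(90*31+13)%997=809 h(46,17)=(46*31+17)%997=446 h(2,66)=(2*31+66)%997=128 -> [809, 446, 128]
  L2: h(809,446)=(809*31+446)%997=600 h(128,128)=(128*31+128)%997=108 -> [600, 108]
  L3: h(600,108)=(600*31+108)%997=762 -> [762]
  root=762

Answer: 90 809 629 600 708 762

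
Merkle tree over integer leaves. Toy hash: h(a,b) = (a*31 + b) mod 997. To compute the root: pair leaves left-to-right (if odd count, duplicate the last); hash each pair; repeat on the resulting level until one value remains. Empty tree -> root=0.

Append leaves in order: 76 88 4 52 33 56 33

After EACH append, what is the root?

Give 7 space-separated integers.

Answer: 76 450 120 168 117 853 830

Derivation:
After append 76 (leaves=[76]):
  L0: [76]
  root=76
After append 88 (leaves=[76, 88]):
  L0: [76, 88]
  L1: h(76,88)=(76*31+88)%997=450 -> [450]
  root=450
After append 4 (leaves=[76, 88, 4]):
  L0: [76, 88, 4]
  L1: h(76,88)=(76*31+88)%997=450 h(4,4)=(4*31+4)%997=128 -> [450, 128]
  L2: h(450,128)=(450*31+128)%997=120 -> [120]
  root=120
After append 52 (leaves=[76, 88, 4, 52]):
  L0: [76, 88, 4, 52]
  L1: h(76,88)=(76*31+88)%997=450 h(4,52)=(4*31+52)%997=176 -> [450, 176]
  L2: h(450,176)=(450*31+176)%997=168 -> [168]
  root=168
After append 33 (leaves=[76, 88, 4, 52, 33]):
  L0: [76, 88, 4, 52, 33]
  L1: h(76,88)=(76*31+88)%997=450 h(4,52)=(4*31+52)%997=176 h(33,33)=(33*31+33)%997=59 -> [450, 176, 59]
  L2: h(450,176)=(450*31+176)%997=168 h(59,59)=(59*31+59)%997=891 -> [168, 891]
  L3: h(168,891)=(168*31+891)%997=117 -> [117]
  root=117
After append 56 (leaves=[76, 88, 4, 52, 33, 56]):
  L0: [76, 88, 4, 52, 33, 56]
  L1: h(76,88)=(76*31+88)%997=450 h(4,52)=(4*31+52)%997=176 h(33,56)=(33*31+56)%997=82 -> [450, 176, 82]
  L2: h(450,176)=(450*31+176)%997=168 h(82,82)=(82*31+82)%997=630 -> [168, 630]
  L3: h(168,630)=(168*31+630)%997=853 -> [853]
  root=853
After append 33 (leaves=[76, 88, 4, 52, 33, 56, 33]):
  L0: [76, 88, 4, 52, 33, 56, 33]
  L1: h(76,88)=(76*31+88)%997=450 h(4,52)=(4*31+52)%997=176 h(33,56)=(33*31+56)%997=82 h(33,33)=(33*31+33)%997=59 -> [450, 176, 82, 59]
  L2: h(450,176)=(450*31+176)%997=168 h(82,59)=(82*31+59)%997=607 -> [168, 607]
  L3: h(168,607)=(168*31+607)%997=830 -> [830]
  root=830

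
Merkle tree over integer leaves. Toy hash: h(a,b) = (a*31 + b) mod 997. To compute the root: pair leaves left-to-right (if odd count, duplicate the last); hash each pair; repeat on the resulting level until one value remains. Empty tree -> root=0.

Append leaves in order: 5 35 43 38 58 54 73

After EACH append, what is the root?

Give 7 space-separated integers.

Answer: 5 190 287 282 338 210 694

Derivation:
After append 5 (leaves=[5]):
  L0: [5]
  root=5
After append 35 (leaves=[5, 35]):
  L0: [5, 35]
  L1: h(5,35)=(5*31+35)%997=190 -> [190]
  root=190
After append 43 (leaves=[5, 35, 43]):
  L0: [5, 35, 43]
  L1: h(5,35)=(5*31+35)%997=190 h(43,43)=(43*31+43)%997=379 -> [190, 379]
  L2: h(190,379)=(190*31+379)%997=287 -> [287]
  root=287
After append 38 (leaves=[5, 35, 43, 38]):
  L0: [5, 35, 43, 38]
  L1: h(5,35)=(5*31+35)%997=190 h(43,38)=(43*31+38)%997=374 -> [190, 374]
  L2: h(190,374)=(190*31+374)%997=282 -> [282]
  root=282
After append 58 (leaves=[5, 35, 43, 38, 58]):
  L0: [5, 35, 43, 38, 58]
  L1: h(5,35)=(5*31+35)%997=190 h(43,38)=(43*31+38)%997=374 h(58,58)=(58*31+58)%997=859 -> [190, 374, 859]
  L2: h(190,374)=(190*31+374)%997=282 h(859,859)=(859*31+859)%997=569 -> [282, 569]
  L3: h(282,569)=(282*31+569)%997=338 -> [338]
  root=338
After append 54 (leaves=[5, 35, 43, 38, 58, 54]):
  L0: [5, 35, 43, 38, 58, 54]
  L1: h(5,35)=(5*31+35)%997=190 h(43,38)=(43*31+38)%997=374 h(58,54)=(58*31+54)%997=855 -> [190, 374, 855]
  L2: h(190,374)=(190*31+374)%997=282 h(855,855)=(855*31+855)%997=441 -> [282, 441]
  L3: h(282,441)=(282*31+441)%997=210 -> [210]
  root=210
After append 73 (leaves=[5, 35, 43, 38, 58, 54, 73]):
  L0: [5, 35, 43, 38, 58, 54, 73]
  L1: h(5,35)=(5*31+35)%997=190 h(43,38)=(43*31+38)%997=374 h(58,54)=(58*31+54)%997=855 h(73,73)=(73*31+73)%997=342 -> [190, 374, 855, 342]
  L2: h(190,374)=(190*31+374)%997=282 h(855,342)=(855*31+342)%997=925 -> [282, 925]
  L3: h(282,925)=(282*31+925)%997=694 -> [694]
  root=694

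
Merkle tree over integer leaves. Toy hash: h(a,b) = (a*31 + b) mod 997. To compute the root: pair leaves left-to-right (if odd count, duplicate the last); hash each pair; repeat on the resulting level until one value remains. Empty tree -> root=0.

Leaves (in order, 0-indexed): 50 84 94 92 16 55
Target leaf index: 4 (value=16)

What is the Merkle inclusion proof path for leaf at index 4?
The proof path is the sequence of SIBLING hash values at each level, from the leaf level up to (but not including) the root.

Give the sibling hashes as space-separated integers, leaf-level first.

Answer: 55 551 819

Derivation:
L0 (leaves): [50, 84, 94, 92, 16, 55], target index=4
L1: h(50,84)=(50*31+84)%997=637 [pair 0] h(94,92)=(94*31+92)%997=15 [pair 1] h(16,55)=(16*31+55)%997=551 [pair 2] -> [637, 15, 551]
  Sibling for proof at L0: 55
L2: h(637,15)=(637*31+15)%997=819 [pair 0] h(551,551)=(551*31+551)%997=683 [pair 1] -> [819, 683]
  Sibling for proof at L1: 551
L3: h(819,683)=(819*31+683)%997=150 [pair 0] -> [150]
  Sibling for proof at L2: 819
Root: 150
Proof path (sibling hashes from leaf to root): [55, 551, 819]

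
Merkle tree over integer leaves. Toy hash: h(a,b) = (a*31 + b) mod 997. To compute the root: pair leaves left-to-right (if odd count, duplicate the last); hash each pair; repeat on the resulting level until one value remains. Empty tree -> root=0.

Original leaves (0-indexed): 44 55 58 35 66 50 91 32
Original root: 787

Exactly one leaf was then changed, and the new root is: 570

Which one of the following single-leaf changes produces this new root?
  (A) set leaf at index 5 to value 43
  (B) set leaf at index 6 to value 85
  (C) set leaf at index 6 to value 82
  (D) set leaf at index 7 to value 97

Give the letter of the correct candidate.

Answer: A

Derivation:
Original leaves: [44, 55, 58, 35, 66, 50, 91, 32]
Target new root: 570
Try each candidate change and compute the resulting root:
Candidate A: set leaf[5] = 43 -> leaves = [44, 55, 58, 35, 66, 43, 91, 32]
  L0: [44, 55, 58, 35, 66, 43, 91, 32]
  L1: h(44,55)=(44*31+55)%997=422 h(58,35)=(58*31+35)%997=836 h(66,43)=(66*31+43)%997=95 h(91,32)=(91*31+32)%997=859 -> [422, 836, 95, 859]
  L2: h(422,836)=(422*31+836)%997=957 h(95,859)=(95*31+859)%997=813 -> [957, 813]
  L3: h(957,813)=(957*31+813)%997=570 -> [570]
  root = 570 == target 570  ** MATCH **
Candidate B: set leaf[6] = 85 -> leaves = [44, 55, 58, 35, 66, 50, 85, 32]
  L0: [44, 55, 58, 35, 66, 50, 85, 32]
  L1: h(44,55)=(44*31+55)%997=422 h(58,35)=(58*31+35)%997=836 h(66,50)=(66*31+50)%997=102 h(85,32)=(85*31+32)%997=673 -> [422, 836, 102, 673]
  L2: h(422,836)=(422*31+836)%997=957 h(102,673)=(102*31+673)%997=844 -> [957, 844]
  L3: h(957,844)=(957*31+844)%997=601 -> [601]
  root = 601 != target 570
Candidate C: set leaf[6] = 82 -> leaves = [44, 55, 58, 35, 66, 50, 82, 32]
  L0: [44, 55, 58, 35, 66, 50, 82, 32]
  L1: h(44,55)=(44*31+55)%997=422 h(58,35)=(58*31+35)%997=836 h(66,50)=(66*31+50)%997=102 h(82,32)=(82*31+32)%997=580 -> [422, 836, 102, 580]
  L2: h(422,836)=(422*31+836)%997=957 h(102,580)=(102*31+580)%997=751 -> [957, 751]
  L3: h(957,751)=(957*31+751)%997=508 -> [508]
  root = 508 != target 570
Candidate D: set leaf[7] = 97 -> leaves = [44, 55, 58, 35, 66, 50, 91, 97]
  L0: [44, 55, 58, 35, 66, 50, 91, 97]
  L1: h(44,55)=(44*31+55)%997=422 h(58,35)=(58*31+35)%997=836 h(66,50)=(66*31+50)%997=102 h(91,97)=(91*31+97)%997=924 -> [422, 836, 102, 924]
  L2: h(422,836)=(422*31+836)%997=957 h(102,924)=(102*31+924)%997=98 -> [957, 98]
  L3: h(957,98)=(957*31+98)%997=852 -> [852]
  root = 852 != target 570
Candidate A produces the target root.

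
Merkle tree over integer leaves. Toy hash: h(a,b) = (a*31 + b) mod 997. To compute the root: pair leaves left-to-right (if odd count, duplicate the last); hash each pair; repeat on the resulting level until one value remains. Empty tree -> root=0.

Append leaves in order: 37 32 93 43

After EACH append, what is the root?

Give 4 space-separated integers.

After append 37 (leaves=[37]):
  L0: [37]
  root=37
After append 32 (leaves=[37, 32]):
  L0: [37, 32]
  L1: h(37,32)=(37*31+32)%997=182 -> [182]
  root=182
After append 93 (leaves=[37, 32, 93]):
  L0: [37, 32, 93]
  L1: h(37,32)=(37*31+32)%997=182 h(93,93)=(93*31+93)%997=982 -> [182, 982]
  L2: h(182,982)=(182*31+982)%997=642 -> [642]
  root=642
After append 43 (leaves=[37, 32, 93, 43]):
  L0: [37, 32, 93, 43]
  L1: h(37,32)=(37*31+32)%997=182 h(93,43)=(93*31+43)%997=932 -> [182, 932]
  L2: h(182,932)=(182*31+932)%997=592 -> [592]
  root=592

Answer: 37 182 642 592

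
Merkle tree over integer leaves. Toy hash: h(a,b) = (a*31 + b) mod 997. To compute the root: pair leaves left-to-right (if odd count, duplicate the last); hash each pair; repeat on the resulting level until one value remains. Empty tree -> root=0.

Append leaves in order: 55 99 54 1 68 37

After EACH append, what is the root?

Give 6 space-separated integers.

Answer: 55 807 823 770 781 786

Derivation:
After append 55 (leaves=[55]):
  L0: [55]
  root=55
After append 99 (leaves=[55, 99]):
  L0: [55, 99]
  L1: h(55,99)=(55*31+99)%997=807 -> [807]
  root=807
After append 54 (leaves=[55, 99, 54]):
  L0: [55, 99, 54]
  L1: h(55,99)=(55*31+99)%997=807 h(54,54)=(54*31+54)%997=731 -> [807, 731]
  L2: h(807,731)=(807*31+731)%997=823 -> [823]
  root=823
After append 1 (leaves=[55, 99, 54, 1]):
  L0: [55, 99, 54, 1]
  L1: h(55,99)=(55*31+99)%997=807 h(54,1)=(54*31+1)%997=678 -> [807, 678]
  L2: h(807,678)=(807*31+678)%997=770 -> [770]
  root=770
After append 68 (leaves=[55, 99, 54, 1, 68]):
  L0: [55, 99, 54, 1, 68]
  L1: h(55,99)=(55*31+99)%997=807 h(54,1)=(54*31+1)%997=678 h(68,68)=(68*31+68)%997=182 -> [807, 678, 182]
  L2: h(807,678)=(807*31+678)%997=770 h(182,182)=(182*31+182)%997=839 -> [770, 839]
  L3: h(770,839)=(770*31+839)%997=781 -> [781]
  root=781
After append 37 (leaves=[55, 99, 54, 1, 68, 37]):
  L0: [55, 99, 54, 1, 68, 37]
  L1: h(55,99)=(55*31+99)%997=807 h(54,1)=(54*31+1)%997=678 h(68,37)=(68*31+37)%997=151 -> [807, 678, 151]
  L2: h(807,678)=(807*31+678)%997=770 h(151,151)=(151*31+151)%997=844 -> [770, 844]
  L3: h(770,844)=(770*31+844)%997=786 -> [786]
  root=786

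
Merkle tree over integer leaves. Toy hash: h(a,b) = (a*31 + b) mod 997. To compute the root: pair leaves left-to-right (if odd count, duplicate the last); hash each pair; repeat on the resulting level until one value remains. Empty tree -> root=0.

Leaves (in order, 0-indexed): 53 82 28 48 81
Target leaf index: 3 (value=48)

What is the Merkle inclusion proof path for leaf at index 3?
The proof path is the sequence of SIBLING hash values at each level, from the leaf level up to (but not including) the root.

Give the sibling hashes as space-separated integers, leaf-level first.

L0 (leaves): [53, 82, 28, 48, 81], target index=3
L1: h(53,82)=(53*31+82)%997=728 [pair 0] h(28,48)=(28*31+48)%997=916 [pair 1] h(81,81)=(81*31+81)%997=598 [pair 2] -> [728, 916, 598]
  Sibling for proof at L0: 28
L2: h(728,916)=(728*31+916)%997=553 [pair 0] h(598,598)=(598*31+598)%997=193 [pair 1] -> [553, 193]
  Sibling for proof at L1: 728
L3: h(553,193)=(553*31+193)%997=387 [pair 0] -> [387]
  Sibling for proof at L2: 193
Root: 387
Proof path (sibling hashes from leaf to root): [28, 728, 193]

Answer: 28 728 193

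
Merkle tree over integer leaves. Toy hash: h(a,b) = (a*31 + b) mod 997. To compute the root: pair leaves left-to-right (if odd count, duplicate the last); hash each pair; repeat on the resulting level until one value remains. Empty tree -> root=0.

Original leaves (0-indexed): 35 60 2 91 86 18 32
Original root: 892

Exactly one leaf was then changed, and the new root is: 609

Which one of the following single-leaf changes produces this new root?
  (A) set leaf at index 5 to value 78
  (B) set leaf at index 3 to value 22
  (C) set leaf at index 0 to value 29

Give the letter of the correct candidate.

Answer: C

Derivation:
Original leaves: [35, 60, 2, 91, 86, 18, 32]
Target new root: 609
Try each candidate change and compute the resulting root:
Candidate A: set leaf[5] = 78 -> leaves = [35, 60, 2, 91, 86, 78, 32]
  L0: [35, 60, 2, 91, 86, 78, 32]
  L1: h(35,60)=(35*31+60)%997=148 h(2,91)=(2*31+91)%997=153 h(86,78)=(86*31+78)%997=750 h(32,32)=(32*31+32)%997=27 -> [148, 153, 750, 27]
  L2: h(148,153)=(148*31+153)%997=753 h(750,27)=(750*31+27)%997=346 -> [753, 346]
  L3: h(753,346)=(753*31+346)%997=758 -> [758]
  root = 758 != target 609
Candidate B: set leaf[3] = 22 -> leaves = [35, 60, 2, 22, 86, 18, 32]
  L0: [35, 60, 2, 22, 86, 18, 32]
  L1: h(35,60)=(35*31+60)%997=148 h(2,22)=(2*31+22)%997=84 h(86,18)=(86*31+18)%997=690 h(32,32)=(32*31+32)%997=27 -> [148, 84, 690, 27]
  L2: h(148,84)=(148*31+84)%997=684 h(690,27)=(690*31+27)%997=480 -> [684, 480]
  L3: h(684,480)=(684*31+480)%997=747 -> [747]
  root = 747 != target 609
Candidate C: set leaf[0] = 29 -> leaves = [29, 60, 2, 91, 86, 18, 32]
  L0: [29, 60, 2, 91, 86, 18, 32]
  L1: h(29,60)=(29*31+60)%997=959 h(2,91)=(2*31+91)%997=153 h(86,18)=(86*31+18)%997=690 h(32,32)=(32*31+32)%997=27 -> [959, 153, 690, 27]
  L2: h(959,153)=(959*31+153)%997=969 h(690,27)=(690*31+27)%997=480 -> [969, 480]
  L3: h(969,480)=(969*31+480)%997=609 -> [609]
  root = 609 == target 609  ** MATCH **
Candidate C produces the target root.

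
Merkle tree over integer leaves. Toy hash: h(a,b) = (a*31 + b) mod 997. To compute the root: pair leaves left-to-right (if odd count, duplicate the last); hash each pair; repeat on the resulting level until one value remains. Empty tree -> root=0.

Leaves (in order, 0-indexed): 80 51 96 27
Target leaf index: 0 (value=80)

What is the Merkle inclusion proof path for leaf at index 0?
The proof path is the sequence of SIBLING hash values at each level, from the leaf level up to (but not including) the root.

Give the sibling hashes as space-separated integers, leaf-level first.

L0 (leaves): [80, 51, 96, 27], target index=0
L1: h(80,51)=(80*31+51)%997=537 [pair 0] h(96,27)=(96*31+27)%997=12 [pair 1] -> [537, 12]
  Sibling for proof at L0: 51
L2: h(537,12)=(537*31+12)%997=707 [pair 0] -> [707]
  Sibling for proof at L1: 12
Root: 707
Proof path (sibling hashes from leaf to root): [51, 12]

Answer: 51 12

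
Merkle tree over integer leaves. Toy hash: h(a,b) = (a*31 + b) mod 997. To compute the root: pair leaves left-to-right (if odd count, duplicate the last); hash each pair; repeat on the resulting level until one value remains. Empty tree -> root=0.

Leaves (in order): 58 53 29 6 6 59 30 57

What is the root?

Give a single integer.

Answer: 908

Derivation:
L0: [58, 53, 29, 6, 6, 59, 30, 57]
L1: h(58,53)=(58*31+53)%997=854 h(29,6)=(29*31+6)%997=905 h(6,59)=(6*31+59)%997=245 h(30,57)=(30*31+57)%997=987 -> [854, 905, 245, 987]
L2: h(854,905)=(854*31+905)%997=460 h(245,987)=(245*31+987)%997=606 -> [460, 606]
L3: h(460,606)=(460*31+606)%997=908 -> [908]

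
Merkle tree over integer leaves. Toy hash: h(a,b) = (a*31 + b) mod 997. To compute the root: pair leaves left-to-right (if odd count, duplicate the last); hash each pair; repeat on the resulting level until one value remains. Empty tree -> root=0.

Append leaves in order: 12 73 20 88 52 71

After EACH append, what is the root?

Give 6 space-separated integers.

Answer: 12 445 477 545 353 961

Derivation:
After append 12 (leaves=[12]):
  L0: [12]
  root=12
After append 73 (leaves=[12, 73]):
  L0: [12, 73]
  L1: h(12,73)=(12*31+73)%997=445 -> [445]
  root=445
After append 20 (leaves=[12, 73, 20]):
  L0: [12, 73, 20]
  L1: h(12,73)=(12*31+73)%997=445 h(20,20)=(20*31+20)%997=640 -> [445, 640]
  L2: h(445,640)=(445*31+640)%997=477 -> [477]
  root=477
After append 88 (leaves=[12, 73, 20, 88]):
  L0: [12, 73, 20, 88]
  L1: h(12,73)=(12*31+73)%997=445 h(20,88)=(20*31+88)%997=708 -> [445, 708]
  L2: h(445,708)=(445*31+708)%997=545 -> [545]
  root=545
After append 52 (leaves=[12, 73, 20, 88, 52]):
  L0: [12, 73, 20, 88, 52]
  L1: h(12,73)=(12*31+73)%997=445 h(20,88)=(20*31+88)%997=708 h(52,52)=(52*31+52)%997=667 -> [445, 708, 667]
  L2: h(445,708)=(445*31+708)%997=545 h(667,667)=(667*31+667)%997=407 -> [545, 407]
  L3: h(545,407)=(545*31+407)%997=353 -> [353]
  root=353
After append 71 (leaves=[12, 73, 20, 88, 52, 71]):
  L0: [12, 73, 20, 88, 52, 71]
  L1: h(12,73)=(12*31+73)%997=445 h(20,88)=(20*31+88)%997=708 h(52,71)=(52*31+71)%997=686 -> [445, 708, 686]
  L2: h(445,708)=(445*31+708)%997=545 h(686,686)=(686*31+686)%997=18 -> [545, 18]
  L3: h(545,18)=(545*31+18)%997=961 -> [961]
  root=961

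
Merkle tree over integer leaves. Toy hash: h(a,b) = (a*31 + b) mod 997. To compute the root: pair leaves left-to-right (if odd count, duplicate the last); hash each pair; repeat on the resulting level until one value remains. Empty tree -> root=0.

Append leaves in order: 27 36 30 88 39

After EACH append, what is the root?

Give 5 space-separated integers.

After append 27 (leaves=[27]):
  L0: [27]
  root=27
After append 36 (leaves=[27, 36]):
  L0: [27, 36]
  L1: h(27,36)=(27*31+36)%997=873 -> [873]
  root=873
After append 30 (leaves=[27, 36, 30]):
  L0: [27, 36, 30]
  L1: h(27,36)=(27*31+36)%997=873 h(30,30)=(30*31+30)%997=960 -> [873, 960]
  L2: h(873,960)=(873*31+960)%997=107 -> [107]
  root=107
After append 88 (leaves=[27, 36, 30, 88]):
  L0: [27, 36, 30, 88]
  L1: h(27,36)=(27*31+36)%997=873 h(30,88)=(30*31+88)%997=21 -> [873, 21]
  L2: h(873,21)=(873*31+21)%997=165 -> [165]
  root=165
After append 39 (leaves=[27, 36, 30, 88, 39]):
  L0: [27, 36, 30, 88, 39]
  L1: h(27,36)=(27*31+36)%997=873 h(30,88)=(30*31+88)%997=21 h(39,39)=(39*31+39)%997=251 -> [873, 21, 251]
  L2: h(873,21)=(873*31+21)%997=165 h(251,251)=(251*31+251)%997=56 -> [165, 56]
  L3: h(165,56)=(165*31+56)%997=186 -> [186]
  root=186

Answer: 27 873 107 165 186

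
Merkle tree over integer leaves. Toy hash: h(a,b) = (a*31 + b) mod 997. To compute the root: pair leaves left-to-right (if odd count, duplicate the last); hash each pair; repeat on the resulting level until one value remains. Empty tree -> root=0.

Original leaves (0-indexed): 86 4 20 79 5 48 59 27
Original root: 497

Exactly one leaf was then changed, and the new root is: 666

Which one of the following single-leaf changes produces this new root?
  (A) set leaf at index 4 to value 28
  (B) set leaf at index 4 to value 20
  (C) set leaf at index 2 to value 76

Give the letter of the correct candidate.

Original leaves: [86, 4, 20, 79, 5, 48, 59, 27]
Target new root: 666
Try each candidate change and compute the resulting root:
Candidate A: set leaf[4] = 28 -> leaves = [86, 4, 20, 79, 28, 48, 59, 27]
  L0: [86, 4, 20, 79, 28, 48, 59, 27]
  L1: h(86,4)=(86*31+4)%997=676 h(20,79)=(20*31+79)%997=699 h(28,48)=(28*31+48)%997=916 h(59,27)=(59*31+27)%997=859 -> [676, 699, 916, 859]
  L2: h(676,699)=(676*31+699)%997=718 h(916,859)=(916*31+859)%997=342 -> [718, 342]
  L3: h(718,342)=(718*31+342)%997=666 -> [666]
  root = 666 == target 666  ** MATCH **
Candidate B: set leaf[4] = 20 -> leaves = [86, 4, 20, 79, 20, 48, 59, 27]
  L0: [86, 4, 20, 79, 20, 48, 59, 27]
  L1: h(86,4)=(86*31+4)%997=676 h(20,79)=(20*31+79)%997=699 h(20,48)=(20*31+48)%997=668 h(59,27)=(59*31+27)%997=859 -> [676, 699, 668, 859]
  L2: h(676,699)=(676*31+699)%997=718 h(668,859)=(668*31+859)%997=630 -> [718, 630]
  L3: h(718,630)=(718*31+630)%997=954 -> [954]
  root = 954 != target 666
Candidate C: set leaf[2] = 76 -> leaves = [86, 4, 76, 79, 5, 48, 59, 27]
  L0: [86, 4, 76, 79, 5, 48, 59, 27]
  L1: h(86,4)=(86*31+4)%997=676 h(76,79)=(76*31+79)%997=441 h(5,48)=(5*31+48)%997=203 h(59,27)=(59*31+27)%997=859 -> [676, 441, 203, 859]
  L2: h(676,441)=(676*31+441)%997=460 h(203,859)=(203*31+859)%997=173 -> [460, 173]
  L3: h(460,173)=(460*31+173)%997=475 -> [475]
  root = 475 != target 666
Candidate A produces the target root.

Answer: A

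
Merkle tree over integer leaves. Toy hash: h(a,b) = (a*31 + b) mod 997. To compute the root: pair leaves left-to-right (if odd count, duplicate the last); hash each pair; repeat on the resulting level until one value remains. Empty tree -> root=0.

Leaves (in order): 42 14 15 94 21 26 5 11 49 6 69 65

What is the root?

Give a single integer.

L0: [42, 14, 15, 94, 21, 26, 5, 11, 49, 6, 69, 65]
L1: h(42,14)=(42*31+14)%997=319 h(15,94)=(15*31+94)%997=559 h(21,26)=(21*31+26)%997=677 h(5,11)=(5*31+11)%997=166 h(49,6)=(49*31+6)%997=528 h(69,65)=(69*31+65)%997=210 -> [319, 559, 677, 166, 528, 210]
L2: h(319,559)=(319*31+559)%997=478 h(677,166)=(677*31+166)%997=216 h(528,210)=(528*31+210)%997=626 -> [478, 216, 626]
L3: h(478,216)=(478*31+216)%997=79 h(626,626)=(626*31+626)%997=92 -> [79, 92]
L4: h(79,92)=(79*31+92)%997=547 -> [547]

Answer: 547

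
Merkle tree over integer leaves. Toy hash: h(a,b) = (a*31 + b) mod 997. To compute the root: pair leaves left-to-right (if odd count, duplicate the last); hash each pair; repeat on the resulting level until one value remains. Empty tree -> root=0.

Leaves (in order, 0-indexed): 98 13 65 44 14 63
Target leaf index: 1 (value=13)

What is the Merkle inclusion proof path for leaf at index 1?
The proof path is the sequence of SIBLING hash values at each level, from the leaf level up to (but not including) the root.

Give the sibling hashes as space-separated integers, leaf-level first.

L0 (leaves): [98, 13, 65, 44, 14, 63], target index=1
L1: h(98,13)=(98*31+13)%997=60 [pair 0] h(65,44)=(65*31+44)%997=65 [pair 1] h(14,63)=(14*31+63)%997=497 [pair 2] -> [60, 65, 497]
  Sibling for proof at L0: 98
L2: h(60,65)=(60*31+65)%997=928 [pair 0] h(497,497)=(497*31+497)%997=949 [pair 1] -> [928, 949]
  Sibling for proof at L1: 65
L3: h(928,949)=(928*31+949)%997=804 [pair 0] -> [804]
  Sibling for proof at L2: 949
Root: 804
Proof path (sibling hashes from leaf to root): [98, 65, 949]

Answer: 98 65 949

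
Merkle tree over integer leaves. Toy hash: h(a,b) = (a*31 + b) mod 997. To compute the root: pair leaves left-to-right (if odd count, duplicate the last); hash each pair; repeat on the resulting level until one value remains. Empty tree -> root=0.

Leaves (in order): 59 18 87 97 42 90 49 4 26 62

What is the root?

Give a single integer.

Answer: 257

Derivation:
L0: [59, 18, 87, 97, 42, 90, 49, 4, 26, 62]
L1: h(59,18)=(59*31+18)%997=850 h(87,97)=(87*31+97)%997=800 h(42,90)=(42*31+90)%997=395 h(49,4)=(49*31+4)%997=526 h(26,62)=(26*31+62)%997=868 -> [850, 800, 395, 526, 868]
L2: h(850,800)=(850*31+800)%997=231 h(395,526)=(395*31+526)%997=807 h(868,868)=(868*31+868)%997=857 -> [231, 807, 857]
L3: h(231,807)=(231*31+807)%997=989 h(857,857)=(857*31+857)%997=505 -> [989, 505]
L4: h(989,505)=(989*31+505)%997=257 -> [257]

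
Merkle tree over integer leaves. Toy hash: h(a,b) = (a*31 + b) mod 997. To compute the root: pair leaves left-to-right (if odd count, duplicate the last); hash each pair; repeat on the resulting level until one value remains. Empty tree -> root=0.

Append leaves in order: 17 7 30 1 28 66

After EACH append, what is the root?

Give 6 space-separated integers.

Answer: 17 534 565 536 423 642

Derivation:
After append 17 (leaves=[17]):
  L0: [17]
  root=17
After append 7 (leaves=[17, 7]):
  L0: [17, 7]
  L1: h(17,7)=(17*31+7)%997=534 -> [534]
  root=534
After append 30 (leaves=[17, 7, 30]):
  L0: [17, 7, 30]
  L1: h(17,7)=(17*31+7)%997=534 h(30,30)=(30*31+30)%997=960 -> [534, 960]
  L2: h(534,960)=(534*31+960)%997=565 -> [565]
  root=565
After append 1 (leaves=[17, 7, 30, 1]):
  L0: [17, 7, 30, 1]
  L1: h(17,7)=(17*31+7)%997=534 h(30,1)=(30*31+1)%997=931 -> [534, 931]
  L2: h(534,931)=(534*31+931)%997=536 -> [536]
  root=536
After append 28 (leaves=[17, 7, 30, 1, 28]):
  L0: [17, 7, 30, 1, 28]
  L1: h(17,7)=(17*31+7)%997=534 h(30,1)=(30*31+1)%997=931 h(28,28)=(28*31+28)%997=896 -> [534, 931, 896]
  L2: h(534,931)=(534*31+931)%997=536 h(896,896)=(896*31+896)%997=756 -> [536, 756]
  L3: h(536,756)=(536*31+756)%997=423 -> [423]
  root=423
After append 66 (leaves=[17, 7, 30, 1, 28, 66]):
  L0: [17, 7, 30, 1, 28, 66]
  L1: h(17,7)=(17*31+7)%997=534 h(30,1)=(30*31+1)%997=931 h(28,66)=(28*31+66)%997=934 -> [534, 931, 934]
  L2: h(534,931)=(534*31+931)%997=536 h(934,934)=(934*31+934)%997=975 -> [536, 975]
  L3: h(536,975)=(536*31+975)%997=642 -> [642]
  root=642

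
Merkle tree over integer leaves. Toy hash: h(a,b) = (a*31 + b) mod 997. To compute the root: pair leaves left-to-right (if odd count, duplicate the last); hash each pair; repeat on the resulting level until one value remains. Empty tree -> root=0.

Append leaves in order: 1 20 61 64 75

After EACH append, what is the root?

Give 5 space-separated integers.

After append 1 (leaves=[1]):
  L0: [1]
  root=1
After append 20 (leaves=[1, 20]):
  L0: [1, 20]
  L1: h(1,20)=(1*31+20)%997=51 -> [51]
  root=51
After append 61 (leaves=[1, 20, 61]):
  L0: [1, 20, 61]
  L1: h(1,20)=(1*31+20)%997=51 h(61,61)=(61*31+61)%997=955 -> [51, 955]
  L2: h(51,955)=(51*31+955)%997=542 -> [542]
  root=542
After append 64 (leaves=[1, 20, 61, 64]):
  L0: [1, 20, 61, 64]
  L1: h(1,20)=(1*31+20)%997=51 h(61,64)=(61*31+64)%997=958 -> [51, 958]
  L2: h(51,958)=(51*31+958)%997=545 -> [545]
  root=545
After append 75 (leaves=[1, 20, 61, 64, 75]):
  L0: [1, 20, 61, 64, 75]
  L1: h(1,20)=(1*31+20)%997=51 h(61,64)=(61*31+64)%997=958 h(75,75)=(75*31+75)%997=406 -> [51, 958, 406]
  L2: h(51,958)=(51*31+958)%997=545 h(406,406)=(406*31+406)%997=31 -> [545, 31]
  L3: h(545,31)=(545*31+31)%997=974 -> [974]
  root=974

Answer: 1 51 542 545 974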